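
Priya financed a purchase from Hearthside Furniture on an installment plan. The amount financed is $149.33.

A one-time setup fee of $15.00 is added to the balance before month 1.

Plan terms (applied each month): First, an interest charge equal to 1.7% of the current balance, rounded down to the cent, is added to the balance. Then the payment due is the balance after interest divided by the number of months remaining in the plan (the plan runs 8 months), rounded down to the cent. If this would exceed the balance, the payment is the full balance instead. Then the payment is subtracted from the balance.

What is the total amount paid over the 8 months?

# | Opening | Interest | Payment | End bal
1 | $164.33 | $2.79 | $20.89 | $146.23
2 | $146.23 | $2.48 | $21.24 | $127.47
3 | $127.47 | $2.16 | $21.60 | $108.03
4 | $108.03 | $1.83 | $21.97 | $87.89
5 | $87.89 | $1.49 | $22.34 | $67.04
6 | $67.04 | $1.13 | $22.72 | $45.45
7 | $45.45 | $0.77 | $23.11 | $23.11
8 | $23.11 | $0.39 | $23.50 | $0.00
Total paid: $177.37

$177.37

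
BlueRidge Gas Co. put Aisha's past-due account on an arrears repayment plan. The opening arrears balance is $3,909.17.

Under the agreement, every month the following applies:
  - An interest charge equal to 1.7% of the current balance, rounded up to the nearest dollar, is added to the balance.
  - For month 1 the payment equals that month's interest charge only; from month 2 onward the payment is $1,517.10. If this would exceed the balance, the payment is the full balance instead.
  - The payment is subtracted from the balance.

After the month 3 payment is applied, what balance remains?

Month 1: opening $3,909.17; interest $67.00 → $3,976.17; payment $67.00; balance $3,909.17
Month 2: opening $3,909.17; interest $67.00 → $3,976.17; payment $1,517.10; balance $2,459.07
Month 3: opening $2,459.07; interest $42.00 → $2,501.07; payment $1,517.10; balance $983.97

$983.97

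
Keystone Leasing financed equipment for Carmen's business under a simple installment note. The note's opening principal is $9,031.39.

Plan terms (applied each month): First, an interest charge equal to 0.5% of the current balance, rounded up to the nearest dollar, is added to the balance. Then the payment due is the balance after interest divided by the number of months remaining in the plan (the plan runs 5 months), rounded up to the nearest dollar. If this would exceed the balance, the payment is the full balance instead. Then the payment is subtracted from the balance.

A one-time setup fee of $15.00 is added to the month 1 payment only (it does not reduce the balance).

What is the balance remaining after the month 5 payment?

# | Opening | Interest | Payment | Fee | End bal
1 | $9,031.39 | $46.00 | $1,816.00 | $15.00 | $7,261.39
2 | $7,261.39 | $37.00 | $1,825.00 | — | $5,473.39
3 | $5,473.39 | $28.00 | $1,834.00 | — | $3,667.39
4 | $3,667.39 | $19.00 | $1,844.00 | — | $1,842.39
5 | $1,842.39 | $10.00 | $1,852.39 | — | $0.00

$0.00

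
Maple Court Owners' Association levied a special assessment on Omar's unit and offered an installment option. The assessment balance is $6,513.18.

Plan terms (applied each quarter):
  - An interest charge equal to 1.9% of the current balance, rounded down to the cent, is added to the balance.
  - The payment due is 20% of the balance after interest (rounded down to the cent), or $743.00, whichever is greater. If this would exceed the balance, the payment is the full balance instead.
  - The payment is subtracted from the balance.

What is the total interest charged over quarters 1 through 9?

$511.48

# | Opening | Interest | Payment | End bal
1 | $6,513.18 | $123.75 | $1,327.38 | $5,309.55
2 | $5,309.55 | $100.88 | $1,082.08 | $4,328.35
3 | $4,328.35 | $82.23 | $882.11 | $3,528.47
4 | $3,528.47 | $67.04 | $743.00 | $2,852.51
5 | $2,852.51 | $54.19 | $743.00 | $2,163.70
6 | $2,163.70 | $41.11 | $743.00 | $1,461.81
7 | $1,461.81 | $27.77 | $743.00 | $746.58
8 | $746.58 | $14.18 | $743.00 | $17.76
9 | $17.76 | $0.33 | $18.09 | $0.00
Total interest: $123.75 + $100.88 + $82.23 + $67.04 + $54.19 + $41.11 + $27.77 + $14.18 + $0.33 = $511.48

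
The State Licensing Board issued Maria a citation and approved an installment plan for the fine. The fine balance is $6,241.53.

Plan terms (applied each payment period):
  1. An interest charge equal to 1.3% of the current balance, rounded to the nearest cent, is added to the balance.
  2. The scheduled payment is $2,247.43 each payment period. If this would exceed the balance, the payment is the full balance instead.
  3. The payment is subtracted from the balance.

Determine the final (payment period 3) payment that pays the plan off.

Payment period 1: opening $6,241.53; interest $81.14 → $6,322.67; payment $2,247.43; balance $4,075.24
Payment period 2: opening $4,075.24; interest $52.98 → $4,128.22; payment $2,247.43; balance $1,880.79
Payment period 3: opening $1,880.79; interest $24.45 → $1,905.24; payment $1,905.24; balance $0.00

$1,905.24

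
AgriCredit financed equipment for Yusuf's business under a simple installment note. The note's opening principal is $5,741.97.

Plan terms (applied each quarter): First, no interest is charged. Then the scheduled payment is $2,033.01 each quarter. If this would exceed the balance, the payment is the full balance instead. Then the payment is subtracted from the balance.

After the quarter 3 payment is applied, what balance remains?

$0.00

Quarter 1: opening $5,741.97; payment $2,033.01; balance $3,708.96
Quarter 2: opening $3,708.96; payment $2,033.01; balance $1,675.95
Quarter 3: opening $1,675.95; payment $1,675.95; balance $0.00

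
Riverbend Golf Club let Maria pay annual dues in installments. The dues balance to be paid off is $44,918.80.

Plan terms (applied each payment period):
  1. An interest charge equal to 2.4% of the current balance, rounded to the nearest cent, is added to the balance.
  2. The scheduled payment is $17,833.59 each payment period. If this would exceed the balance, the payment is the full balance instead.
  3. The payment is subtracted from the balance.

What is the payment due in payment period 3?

$11,269.72

# | Opening | Interest | Payment | End bal
1 | $44,918.80 | $1,078.05 | $17,833.59 | $28,163.26
2 | $28,163.26 | $675.92 | $17,833.59 | $11,005.59
3 | $11,005.59 | $264.13 | $11,269.72 | $0.00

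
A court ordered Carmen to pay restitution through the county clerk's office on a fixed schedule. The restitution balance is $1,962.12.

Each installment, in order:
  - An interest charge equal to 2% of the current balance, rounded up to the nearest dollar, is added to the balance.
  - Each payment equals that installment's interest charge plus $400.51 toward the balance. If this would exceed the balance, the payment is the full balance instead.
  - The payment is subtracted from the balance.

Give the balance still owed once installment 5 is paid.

$0.00

Installment 1: opening $1,962.12; interest $40.00 → $2,002.12; payment $440.51; balance $1,561.61
Installment 2: opening $1,561.61; interest $32.00 → $1,593.61; payment $432.51; balance $1,161.10
Installment 3: opening $1,161.10; interest $24.00 → $1,185.10; payment $424.51; balance $760.59
Installment 4: opening $760.59; interest $16.00 → $776.59; payment $416.51; balance $360.08
Installment 5: opening $360.08; interest $8.00 → $368.08; payment $368.08; balance $0.00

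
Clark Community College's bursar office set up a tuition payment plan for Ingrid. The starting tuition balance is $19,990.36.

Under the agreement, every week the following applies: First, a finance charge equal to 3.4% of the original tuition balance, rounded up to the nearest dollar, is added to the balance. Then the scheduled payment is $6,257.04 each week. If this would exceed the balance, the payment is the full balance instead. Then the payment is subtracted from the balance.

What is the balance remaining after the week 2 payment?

Week 1: $19,990.36 +$680.00 interest = $20,670.36; pay $6,257.04 → $14,413.32
Week 2: $14,413.32 +$680.00 interest = $15,093.32; pay $6,257.04 → $8,836.28

$8,836.28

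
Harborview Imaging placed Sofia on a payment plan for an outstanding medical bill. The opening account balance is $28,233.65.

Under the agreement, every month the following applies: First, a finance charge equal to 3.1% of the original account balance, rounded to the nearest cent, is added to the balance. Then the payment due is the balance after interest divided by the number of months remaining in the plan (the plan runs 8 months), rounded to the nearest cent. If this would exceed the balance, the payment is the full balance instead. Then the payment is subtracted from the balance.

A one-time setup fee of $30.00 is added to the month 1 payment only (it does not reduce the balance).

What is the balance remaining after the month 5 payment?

# | Opening | Interest | Payment | Fee | End bal
1 | $28,233.65 | $875.24 | $3,638.61 | $30.00 | $25,470.28
2 | $25,470.28 | $875.24 | $3,763.65 | — | $22,581.87
3 | $22,581.87 | $875.24 | $3,909.52 | — | $19,547.59
4 | $19,547.59 | $875.24 | $4,084.57 | — | $16,338.26
5 | $16,338.26 | $875.24 | $4,303.38 | — | $12,910.12

$12,910.12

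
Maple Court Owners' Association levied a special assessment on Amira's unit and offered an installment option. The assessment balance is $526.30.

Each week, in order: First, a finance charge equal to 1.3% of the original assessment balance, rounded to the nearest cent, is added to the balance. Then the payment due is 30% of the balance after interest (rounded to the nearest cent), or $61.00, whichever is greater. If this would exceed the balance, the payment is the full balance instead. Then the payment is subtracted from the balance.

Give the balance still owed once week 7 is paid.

Week 1: opening $526.30; interest $6.84 → $533.14; payment $159.94; balance $373.20
Week 2: opening $373.20; interest $6.84 → $380.04; payment $114.01; balance $266.03
Week 3: opening $266.03; interest $6.84 → $272.87; payment $81.86; balance $191.01
Week 4: opening $191.01; interest $6.84 → $197.85; payment $61.00; balance $136.85
Week 5: opening $136.85; interest $6.84 → $143.69; payment $61.00; balance $82.69
Week 6: opening $82.69; interest $6.84 → $89.53; payment $61.00; balance $28.53
Week 7: opening $28.53; interest $6.84 → $35.37; payment $35.37; balance $0.00

$0.00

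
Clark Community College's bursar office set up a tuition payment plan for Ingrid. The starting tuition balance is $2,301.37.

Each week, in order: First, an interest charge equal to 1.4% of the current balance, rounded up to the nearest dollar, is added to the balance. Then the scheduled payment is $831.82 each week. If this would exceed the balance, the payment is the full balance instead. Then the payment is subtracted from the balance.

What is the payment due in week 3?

$702.73

Week 1: $2,301.37 +$33.00 interest = $2,334.37; pay $831.82 → $1,502.55
Week 2: $1,502.55 +$22.00 interest = $1,524.55; pay $831.82 → $692.73
Week 3: $692.73 +$10.00 interest = $702.73; pay $702.73 → $0.00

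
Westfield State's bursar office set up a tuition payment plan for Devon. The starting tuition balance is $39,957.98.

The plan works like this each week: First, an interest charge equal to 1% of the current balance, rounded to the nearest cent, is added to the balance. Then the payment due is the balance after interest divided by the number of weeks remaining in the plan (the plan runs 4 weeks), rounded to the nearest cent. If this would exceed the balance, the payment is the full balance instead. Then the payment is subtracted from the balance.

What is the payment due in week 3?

$10,292.19

# | Opening | Interest | Payment | End bal
1 | $39,957.98 | $399.58 | $10,089.39 | $30,268.17
2 | $30,268.17 | $302.68 | $10,190.28 | $20,380.57
3 | $20,380.57 | $203.81 | $10,292.19 | $10,292.19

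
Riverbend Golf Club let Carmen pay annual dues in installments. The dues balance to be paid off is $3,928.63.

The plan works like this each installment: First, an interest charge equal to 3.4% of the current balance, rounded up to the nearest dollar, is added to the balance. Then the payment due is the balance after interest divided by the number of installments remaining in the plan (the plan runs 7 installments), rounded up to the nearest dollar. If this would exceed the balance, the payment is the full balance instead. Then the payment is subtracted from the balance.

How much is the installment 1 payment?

$581.00

Installment 1: $3,928.63 +$134.00 interest = $4,062.63; pay $581.00 → $3,481.63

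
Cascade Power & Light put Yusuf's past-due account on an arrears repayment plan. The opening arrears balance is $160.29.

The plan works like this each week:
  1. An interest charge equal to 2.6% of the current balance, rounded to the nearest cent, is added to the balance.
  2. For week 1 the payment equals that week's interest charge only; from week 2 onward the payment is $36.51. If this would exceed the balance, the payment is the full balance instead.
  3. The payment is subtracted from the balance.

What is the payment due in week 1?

$4.17

# | Opening | Interest | Payment | End bal
1 | $160.29 | $4.17 | $4.17 | $160.29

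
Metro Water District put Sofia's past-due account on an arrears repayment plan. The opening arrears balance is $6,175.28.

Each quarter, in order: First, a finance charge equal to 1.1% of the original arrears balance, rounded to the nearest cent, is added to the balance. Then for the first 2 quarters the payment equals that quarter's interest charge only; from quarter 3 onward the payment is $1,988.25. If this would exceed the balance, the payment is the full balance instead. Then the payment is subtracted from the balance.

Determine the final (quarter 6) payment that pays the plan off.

$482.25

# | Opening | Interest | Payment | End bal
1 | $6,175.28 | $67.93 | $67.93 | $6,175.28
2 | $6,175.28 | $67.93 | $67.93 | $6,175.28
3 | $6,175.28 | $67.93 | $1,988.25 | $4,254.96
4 | $4,254.96 | $67.93 | $1,988.25 | $2,334.64
5 | $2,334.64 | $67.93 | $1,988.25 | $414.32
6 | $414.32 | $67.93 | $482.25 | $0.00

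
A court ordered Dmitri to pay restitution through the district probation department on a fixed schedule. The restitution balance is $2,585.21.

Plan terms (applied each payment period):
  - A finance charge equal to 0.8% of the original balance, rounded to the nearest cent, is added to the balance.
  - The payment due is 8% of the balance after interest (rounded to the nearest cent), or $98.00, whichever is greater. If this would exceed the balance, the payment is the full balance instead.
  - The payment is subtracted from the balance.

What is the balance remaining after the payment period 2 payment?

Payment period 1: opening $2,585.21; interest $20.68 → $2,605.89; payment $208.47; balance $2,397.42
Payment period 2: opening $2,397.42; interest $20.68 → $2,418.10; payment $193.45; balance $2,224.65

$2,224.65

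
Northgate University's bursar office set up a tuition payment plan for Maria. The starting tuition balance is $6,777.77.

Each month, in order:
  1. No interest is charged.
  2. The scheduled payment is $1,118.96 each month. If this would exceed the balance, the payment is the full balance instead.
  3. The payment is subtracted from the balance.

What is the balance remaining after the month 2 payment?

Month 1: $6,777.77 − $1,118.96 → $5,658.81
Month 2: $5,658.81 − $1,118.96 → $4,539.85

$4,539.85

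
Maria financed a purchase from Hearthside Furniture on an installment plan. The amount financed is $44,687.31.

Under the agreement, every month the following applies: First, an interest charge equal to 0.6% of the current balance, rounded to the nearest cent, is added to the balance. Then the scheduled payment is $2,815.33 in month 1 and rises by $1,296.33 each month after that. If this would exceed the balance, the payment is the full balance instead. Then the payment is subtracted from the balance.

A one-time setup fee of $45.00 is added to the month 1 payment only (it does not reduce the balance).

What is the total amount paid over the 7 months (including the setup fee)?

$46,011.13

# | Opening | Interest | Payment | Fee | End bal
1 | $44,687.31 | $268.12 | $2,815.33 | $45.00 | $42,140.10
2 | $42,140.10 | $252.84 | $4,111.66 | — | $38,281.28
3 | $38,281.28 | $229.69 | $5,407.99 | — | $33,102.98
4 | $33,102.98 | $198.62 | $6,704.32 | — | $26,597.28
5 | $26,597.28 | $159.58 | $8,000.65 | — | $18,756.21
6 | $18,756.21 | $112.54 | $9,296.98 | — | $9,571.77
7 | $9,571.77 | $57.43 | $9,629.20 | — | $0.00
Total paid: $46,011.13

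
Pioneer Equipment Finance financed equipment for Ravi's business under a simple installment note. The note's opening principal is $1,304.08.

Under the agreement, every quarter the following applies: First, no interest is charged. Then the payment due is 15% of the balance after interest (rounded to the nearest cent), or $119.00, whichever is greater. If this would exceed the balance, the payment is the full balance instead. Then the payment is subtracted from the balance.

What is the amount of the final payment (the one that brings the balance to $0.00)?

Quarter 1: $1,304.08 − $195.61 → $1,108.47
Quarter 2: $1,108.47 − $166.27 → $942.20
Quarter 3: $942.20 − $141.33 → $800.87
Quarter 4: $800.87 − $120.13 → $680.74
Quarter 5: $680.74 − $119.00 → $561.74
Quarter 6: $561.74 − $119.00 → $442.74
Quarter 7: $442.74 − $119.00 → $323.74
Quarter 8: $323.74 − $119.00 → $204.74
Quarter 9: $204.74 − $119.00 → $85.74
Quarter 10: $85.74 − $85.74 → $0.00

$85.74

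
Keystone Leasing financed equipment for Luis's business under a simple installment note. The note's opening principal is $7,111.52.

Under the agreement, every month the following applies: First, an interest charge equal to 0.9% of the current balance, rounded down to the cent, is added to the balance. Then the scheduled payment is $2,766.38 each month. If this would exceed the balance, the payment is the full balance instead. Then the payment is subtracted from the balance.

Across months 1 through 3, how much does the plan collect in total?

$7,230.34

Month 1: $7,111.52 +$64.00 interest = $7,175.52; pay $2,766.38 → $4,409.14
Month 2: $4,409.14 +$39.68 interest = $4,448.82; pay $2,766.38 → $1,682.44
Month 3: $1,682.44 +$15.14 interest = $1,697.58; pay $1,697.58 → $0.00
Total paid: $7,230.34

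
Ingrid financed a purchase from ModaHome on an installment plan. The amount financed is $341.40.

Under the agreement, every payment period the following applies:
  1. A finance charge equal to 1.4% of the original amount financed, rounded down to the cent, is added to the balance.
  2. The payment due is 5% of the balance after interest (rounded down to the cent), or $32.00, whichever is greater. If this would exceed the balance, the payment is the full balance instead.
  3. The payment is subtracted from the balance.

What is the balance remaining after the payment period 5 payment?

$205.25

Payment period 1: $341.40 +$4.77 interest = $346.17; pay $32.00 → $314.17
Payment period 2: $314.17 +$4.77 interest = $318.94; pay $32.00 → $286.94
Payment period 3: $286.94 +$4.77 interest = $291.71; pay $32.00 → $259.71
Payment period 4: $259.71 +$4.77 interest = $264.48; pay $32.00 → $232.48
Payment period 5: $232.48 +$4.77 interest = $237.25; pay $32.00 → $205.25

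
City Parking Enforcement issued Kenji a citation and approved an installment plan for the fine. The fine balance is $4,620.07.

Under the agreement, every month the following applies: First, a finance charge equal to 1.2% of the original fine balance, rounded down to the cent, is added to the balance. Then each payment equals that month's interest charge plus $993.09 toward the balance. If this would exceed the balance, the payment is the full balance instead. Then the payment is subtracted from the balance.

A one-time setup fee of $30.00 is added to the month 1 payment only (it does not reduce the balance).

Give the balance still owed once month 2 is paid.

Month 1: $4,620.07 +$55.44 interest = $4,675.51; pay $1,048.53 (+ $30.00 fee) → $3,626.98
Month 2: $3,626.98 +$55.44 interest = $3,682.42; pay $1,048.53 → $2,633.89

$2,633.89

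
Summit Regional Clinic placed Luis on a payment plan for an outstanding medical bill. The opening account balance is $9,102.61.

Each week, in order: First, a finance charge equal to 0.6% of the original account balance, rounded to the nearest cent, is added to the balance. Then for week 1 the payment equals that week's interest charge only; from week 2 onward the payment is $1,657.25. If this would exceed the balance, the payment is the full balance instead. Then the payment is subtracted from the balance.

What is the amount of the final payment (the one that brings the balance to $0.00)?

$1,144.08

# | Opening | Interest | Payment | End bal
1 | $9,102.61 | $54.62 | $54.62 | $9,102.61
2 | $9,102.61 | $54.62 | $1,657.25 | $7,499.98
3 | $7,499.98 | $54.62 | $1,657.25 | $5,897.35
4 | $5,897.35 | $54.62 | $1,657.25 | $4,294.72
5 | $4,294.72 | $54.62 | $1,657.25 | $2,692.09
6 | $2,692.09 | $54.62 | $1,657.25 | $1,089.46
7 | $1,089.46 | $54.62 | $1,144.08 | $0.00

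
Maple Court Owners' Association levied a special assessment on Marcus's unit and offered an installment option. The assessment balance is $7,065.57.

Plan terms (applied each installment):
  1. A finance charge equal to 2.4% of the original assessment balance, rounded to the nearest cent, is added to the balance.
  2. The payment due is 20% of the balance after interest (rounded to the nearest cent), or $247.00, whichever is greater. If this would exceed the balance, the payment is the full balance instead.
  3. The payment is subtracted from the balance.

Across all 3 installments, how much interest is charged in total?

$508.71

Installment 1: opening $7,065.57; interest $169.57 → $7,235.14; payment $1,447.03; balance $5,788.11
Installment 2: opening $5,788.11; interest $169.57 → $5,957.68; payment $1,191.54; balance $4,766.14
Installment 3: opening $4,766.14; interest $169.57 → $4,935.71; payment $987.14; balance $3,948.57
Total interest: $169.57 + $169.57 + $169.57 = $508.71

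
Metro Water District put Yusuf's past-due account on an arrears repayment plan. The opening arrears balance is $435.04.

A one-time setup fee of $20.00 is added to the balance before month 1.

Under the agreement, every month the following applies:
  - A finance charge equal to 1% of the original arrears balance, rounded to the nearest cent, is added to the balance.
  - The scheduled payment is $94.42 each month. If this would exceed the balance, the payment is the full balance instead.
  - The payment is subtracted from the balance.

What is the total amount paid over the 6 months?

Month 1: opening $455.04; interest $4.35 → $459.39; payment $94.42; balance $364.97
Month 2: opening $364.97; interest $4.35 → $369.32; payment $94.42; balance $274.90
Month 3: opening $274.90; interest $4.35 → $279.25; payment $94.42; balance $184.83
Month 4: opening $184.83; interest $4.35 → $189.18; payment $94.42; balance $94.76
Month 5: opening $94.76; interest $4.35 → $99.11; payment $94.42; balance $4.69
Month 6: opening $4.69; interest $4.35 → $9.04; payment $9.04; balance $0.00
Total paid: $481.14

$481.14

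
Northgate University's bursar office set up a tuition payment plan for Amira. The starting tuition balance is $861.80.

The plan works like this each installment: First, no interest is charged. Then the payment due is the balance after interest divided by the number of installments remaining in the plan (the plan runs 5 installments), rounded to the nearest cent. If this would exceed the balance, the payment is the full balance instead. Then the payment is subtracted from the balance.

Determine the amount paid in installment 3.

Installment 1: opening $861.80; payment $172.36; balance $689.44
Installment 2: opening $689.44; payment $172.36; balance $517.08
Installment 3: opening $517.08; payment $172.36; balance $344.72

$172.36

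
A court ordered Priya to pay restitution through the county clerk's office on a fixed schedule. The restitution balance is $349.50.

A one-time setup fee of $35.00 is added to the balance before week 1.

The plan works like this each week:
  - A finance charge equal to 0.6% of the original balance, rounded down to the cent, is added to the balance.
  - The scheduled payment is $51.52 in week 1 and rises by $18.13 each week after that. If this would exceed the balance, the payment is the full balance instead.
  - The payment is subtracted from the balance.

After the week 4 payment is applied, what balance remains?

Week 1: opening $384.50; interest $2.09 → $386.59; payment $51.52; balance $335.07
Week 2: opening $335.07; interest $2.09 → $337.16; payment $69.65; balance $267.51
Week 3: opening $267.51; interest $2.09 → $269.60; payment $87.78; balance $181.82
Week 4: opening $181.82; interest $2.09 → $183.91; payment $105.91; balance $78.00

$78.00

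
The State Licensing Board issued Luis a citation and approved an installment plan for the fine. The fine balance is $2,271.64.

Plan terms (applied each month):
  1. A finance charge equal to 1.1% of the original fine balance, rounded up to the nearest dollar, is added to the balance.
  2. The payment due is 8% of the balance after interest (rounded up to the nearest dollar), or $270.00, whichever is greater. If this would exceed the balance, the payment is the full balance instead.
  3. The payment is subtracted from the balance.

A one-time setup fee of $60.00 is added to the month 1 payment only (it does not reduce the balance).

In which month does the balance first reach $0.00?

Month 1: $2,271.64 +$25.00 interest = $2,296.64; pay $270.00 (+ $60.00 fee) → $2,026.64
Month 2: $2,026.64 +$25.00 interest = $2,051.64; pay $270.00 → $1,781.64
Month 3: $1,781.64 +$25.00 interest = $1,806.64; pay $270.00 → $1,536.64
Month 4: $1,536.64 +$25.00 interest = $1,561.64; pay $270.00 → $1,291.64
Month 5: $1,291.64 +$25.00 interest = $1,316.64; pay $270.00 → $1,046.64
Month 6: $1,046.64 +$25.00 interest = $1,071.64; pay $270.00 → $801.64
Month 7: $801.64 +$25.00 interest = $826.64; pay $270.00 → $556.64
Month 8: $556.64 +$25.00 interest = $581.64; pay $270.00 → $311.64
Month 9: $311.64 +$25.00 interest = $336.64; pay $270.00 → $66.64
Month 10: $66.64 +$25.00 interest = $91.64; pay $91.64 → $0.00
Balance reaches $0.00 in month 10.

10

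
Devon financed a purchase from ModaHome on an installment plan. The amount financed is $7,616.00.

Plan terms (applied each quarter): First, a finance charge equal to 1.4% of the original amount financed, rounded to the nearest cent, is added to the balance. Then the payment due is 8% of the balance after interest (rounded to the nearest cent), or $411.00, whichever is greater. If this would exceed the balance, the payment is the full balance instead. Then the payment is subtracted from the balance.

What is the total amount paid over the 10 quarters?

$4,804.64

Quarter 1: opening $7,616.00; interest $106.62 → $7,722.62; payment $617.81; balance $7,104.81
Quarter 2: opening $7,104.81; interest $106.62 → $7,211.43; payment $576.91; balance $6,634.52
Quarter 3: opening $6,634.52; interest $106.62 → $6,741.14; payment $539.29; balance $6,201.85
Quarter 4: opening $6,201.85; interest $106.62 → $6,308.47; payment $504.68; balance $5,803.79
Quarter 5: opening $5,803.79; interest $106.62 → $5,910.41; payment $472.83; balance $5,437.58
Quarter 6: opening $5,437.58; interest $106.62 → $5,544.20; payment $443.54; balance $5,100.66
Quarter 7: opening $5,100.66; interest $106.62 → $5,207.28; payment $416.58; balance $4,790.70
Quarter 8: opening $4,790.70; interest $106.62 → $4,897.32; payment $411.00; balance $4,486.32
Quarter 9: opening $4,486.32; interest $106.62 → $4,592.94; payment $411.00; balance $4,181.94
Quarter 10: opening $4,181.94; interest $106.62 → $4,288.56; payment $411.00; balance $3,877.56
Total paid: $4,804.64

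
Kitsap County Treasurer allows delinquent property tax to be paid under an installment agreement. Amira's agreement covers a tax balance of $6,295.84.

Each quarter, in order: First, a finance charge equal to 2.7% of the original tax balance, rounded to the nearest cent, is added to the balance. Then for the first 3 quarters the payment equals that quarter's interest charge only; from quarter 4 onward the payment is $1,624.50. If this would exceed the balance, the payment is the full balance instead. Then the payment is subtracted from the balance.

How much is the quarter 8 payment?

$647.79

# | Opening | Interest | Payment | End bal
1 | $6,295.84 | $169.99 | $169.99 | $6,295.84
2 | $6,295.84 | $169.99 | $169.99 | $6,295.84
3 | $6,295.84 | $169.99 | $169.99 | $6,295.84
4 | $6,295.84 | $169.99 | $1,624.50 | $4,841.33
5 | $4,841.33 | $169.99 | $1,624.50 | $3,386.82
6 | $3,386.82 | $169.99 | $1,624.50 | $1,932.31
7 | $1,932.31 | $169.99 | $1,624.50 | $477.80
8 | $477.80 | $169.99 | $647.79 | $0.00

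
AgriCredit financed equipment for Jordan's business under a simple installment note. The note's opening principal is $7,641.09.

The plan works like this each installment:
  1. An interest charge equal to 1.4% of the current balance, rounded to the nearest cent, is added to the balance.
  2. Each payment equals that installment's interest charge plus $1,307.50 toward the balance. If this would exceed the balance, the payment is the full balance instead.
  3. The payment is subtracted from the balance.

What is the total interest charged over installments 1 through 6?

Installment 1: opening $7,641.09; interest $106.98 → $7,748.07; payment $1,414.48; balance $6,333.59
Installment 2: opening $6,333.59; interest $88.67 → $6,422.26; payment $1,396.17; balance $5,026.09
Installment 3: opening $5,026.09; interest $70.37 → $5,096.46; payment $1,377.87; balance $3,718.59
Installment 4: opening $3,718.59; interest $52.06 → $3,770.65; payment $1,359.56; balance $2,411.09
Installment 5: opening $2,411.09; interest $33.76 → $2,444.85; payment $1,341.26; balance $1,103.59
Installment 6: opening $1,103.59; interest $15.45 → $1,119.04; payment $1,119.04; balance $0.00
Total interest: $106.98 + $88.67 + $70.37 + $52.06 + $33.76 + $15.45 = $367.29

$367.29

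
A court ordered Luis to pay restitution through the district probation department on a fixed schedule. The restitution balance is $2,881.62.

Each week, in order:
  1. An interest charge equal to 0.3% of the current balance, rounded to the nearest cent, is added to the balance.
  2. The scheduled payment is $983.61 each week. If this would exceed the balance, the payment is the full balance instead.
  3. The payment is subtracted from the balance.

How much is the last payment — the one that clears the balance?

$931.55

Week 1: opening $2,881.62; interest $8.64 → $2,890.26; payment $983.61; balance $1,906.65
Week 2: opening $1,906.65; interest $5.72 → $1,912.37; payment $983.61; balance $928.76
Week 3: opening $928.76; interest $2.79 → $931.55; payment $931.55; balance $0.00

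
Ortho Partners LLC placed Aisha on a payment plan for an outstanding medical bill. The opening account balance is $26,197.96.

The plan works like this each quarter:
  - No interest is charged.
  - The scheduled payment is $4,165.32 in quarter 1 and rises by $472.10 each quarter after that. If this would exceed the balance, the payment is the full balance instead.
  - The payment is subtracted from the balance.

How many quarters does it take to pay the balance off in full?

6

Quarter 1: opening $26,197.96; payment $4,165.32; balance $22,032.64
Quarter 2: opening $22,032.64; payment $4,637.42; balance $17,395.22
Quarter 3: opening $17,395.22; payment $5,109.52; balance $12,285.70
Quarter 4: opening $12,285.70; payment $5,581.62; balance $6,704.08
Quarter 5: opening $6,704.08; payment $6,053.72; balance $650.36
Quarter 6: opening $650.36; payment $650.36; balance $0.00
Balance reaches $0.00 in quarter 6.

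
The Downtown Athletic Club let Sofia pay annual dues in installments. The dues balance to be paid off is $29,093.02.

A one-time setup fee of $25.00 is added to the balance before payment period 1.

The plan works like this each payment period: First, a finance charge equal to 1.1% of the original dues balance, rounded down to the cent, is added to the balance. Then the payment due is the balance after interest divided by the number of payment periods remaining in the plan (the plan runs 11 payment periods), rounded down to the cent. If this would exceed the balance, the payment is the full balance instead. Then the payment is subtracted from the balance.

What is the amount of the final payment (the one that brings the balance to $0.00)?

$3,613.52

Payment period 1: opening $29,118.02; interest $320.02 → $29,438.04; payment $2,676.18; balance $26,761.86
Payment period 2: opening $26,761.86; interest $320.02 → $27,081.88; payment $2,708.18; balance $24,373.70
Payment period 3: opening $24,373.70; interest $320.02 → $24,693.72; payment $2,743.74; balance $21,949.98
Payment period 4: opening $21,949.98; interest $320.02 → $22,270.00; payment $2,783.75; balance $19,486.25
Payment period 5: opening $19,486.25; interest $320.02 → $19,806.27; payment $2,829.46; balance $16,976.81
Payment period 6: opening $16,976.81; interest $320.02 → $17,296.83; payment $2,882.80; balance $14,414.03
Payment period 7: opening $14,414.03; interest $320.02 → $14,734.05; payment $2,946.81; balance $11,787.24
Payment period 8: opening $11,787.24; interest $320.02 → $12,107.26; payment $3,026.81; balance $9,080.45
Payment period 9: opening $9,080.45; interest $320.02 → $9,400.47; payment $3,133.49; balance $6,266.98
Payment period 10: opening $6,266.98; interest $320.02 → $6,587.00; payment $3,293.50; balance $3,293.50
Payment period 11: opening $3,293.50; interest $320.02 → $3,613.52; payment $3,613.52; balance $0.00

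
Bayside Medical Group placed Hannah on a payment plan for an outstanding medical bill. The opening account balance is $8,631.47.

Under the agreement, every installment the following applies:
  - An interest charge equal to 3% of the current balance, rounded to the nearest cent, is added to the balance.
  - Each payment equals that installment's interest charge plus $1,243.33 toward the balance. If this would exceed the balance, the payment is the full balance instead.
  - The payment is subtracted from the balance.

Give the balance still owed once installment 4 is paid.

$3,658.15

Installment 1: opening $8,631.47; interest $258.94 → $8,890.41; payment $1,502.27; balance $7,388.14
Installment 2: opening $7,388.14; interest $221.64 → $7,609.78; payment $1,464.97; balance $6,144.81
Installment 3: opening $6,144.81; interest $184.34 → $6,329.15; payment $1,427.67; balance $4,901.48
Installment 4: opening $4,901.48; interest $147.04 → $5,048.52; payment $1,390.37; balance $3,658.15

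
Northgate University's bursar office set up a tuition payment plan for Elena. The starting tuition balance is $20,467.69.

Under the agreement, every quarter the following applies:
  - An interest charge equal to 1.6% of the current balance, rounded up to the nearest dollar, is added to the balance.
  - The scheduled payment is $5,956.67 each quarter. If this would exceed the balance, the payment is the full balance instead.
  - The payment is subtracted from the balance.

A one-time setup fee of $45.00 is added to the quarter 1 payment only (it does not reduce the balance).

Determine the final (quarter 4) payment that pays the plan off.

$3,362.68

Quarter 1: $20,467.69 +$328.00 interest = $20,795.69; pay $5,956.67 (+ $45.00 fee) → $14,839.02
Quarter 2: $14,839.02 +$238.00 interest = $15,077.02; pay $5,956.67 → $9,120.35
Quarter 3: $9,120.35 +$146.00 interest = $9,266.35; pay $5,956.67 → $3,309.68
Quarter 4: $3,309.68 +$53.00 interest = $3,362.68; pay $3,362.68 → $0.00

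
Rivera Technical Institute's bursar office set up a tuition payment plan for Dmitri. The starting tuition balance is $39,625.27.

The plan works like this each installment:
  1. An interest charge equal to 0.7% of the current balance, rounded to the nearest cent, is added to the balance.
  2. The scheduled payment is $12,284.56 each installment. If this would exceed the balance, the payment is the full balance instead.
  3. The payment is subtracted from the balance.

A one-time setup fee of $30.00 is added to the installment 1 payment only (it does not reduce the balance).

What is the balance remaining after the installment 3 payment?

# | Opening | Interest | Payment | Fee | End bal
1 | $39,625.27 | $277.38 | $12,284.56 | $30.00 | $27,618.09
2 | $27,618.09 | $193.33 | $12,284.56 | — | $15,526.86
3 | $15,526.86 | $108.69 | $12,284.56 | — | $3,350.99

$3,350.99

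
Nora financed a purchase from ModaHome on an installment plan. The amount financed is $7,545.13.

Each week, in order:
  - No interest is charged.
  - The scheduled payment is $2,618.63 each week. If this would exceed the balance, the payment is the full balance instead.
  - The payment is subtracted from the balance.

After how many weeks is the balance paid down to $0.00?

# | Opening | Payment | End bal
1 | $7,545.13 | $2,618.63 | $4,926.50
2 | $4,926.50 | $2,618.63 | $2,307.87
3 | $2,307.87 | $2,307.87 | $0.00
Balance reaches $0.00 in week 3.

3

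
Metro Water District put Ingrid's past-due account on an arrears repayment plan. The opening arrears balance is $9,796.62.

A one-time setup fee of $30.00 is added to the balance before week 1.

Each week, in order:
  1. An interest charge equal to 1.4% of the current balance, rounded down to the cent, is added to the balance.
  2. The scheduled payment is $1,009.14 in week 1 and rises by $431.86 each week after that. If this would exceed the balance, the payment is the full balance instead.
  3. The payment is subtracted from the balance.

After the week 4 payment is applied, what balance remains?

$3,651.01

Week 1: opening $9,826.62; interest $137.57 → $9,964.19; payment $1,009.14; balance $8,955.05
Week 2: opening $8,955.05; interest $125.37 → $9,080.42; payment $1,441.00; balance $7,639.42
Week 3: opening $7,639.42; interest $106.95 → $7,746.37; payment $1,872.86; balance $5,873.51
Week 4: opening $5,873.51; interest $82.22 → $5,955.73; payment $2,304.72; balance $3,651.01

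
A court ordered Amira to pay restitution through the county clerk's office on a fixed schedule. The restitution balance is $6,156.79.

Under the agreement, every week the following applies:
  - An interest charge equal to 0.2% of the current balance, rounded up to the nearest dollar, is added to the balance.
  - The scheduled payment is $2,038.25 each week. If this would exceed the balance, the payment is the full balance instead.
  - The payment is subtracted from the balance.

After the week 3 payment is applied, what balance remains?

$69.04

Week 1: $6,156.79 +$13.00 interest = $6,169.79; pay $2,038.25 → $4,131.54
Week 2: $4,131.54 +$9.00 interest = $4,140.54; pay $2,038.25 → $2,102.29
Week 3: $2,102.29 +$5.00 interest = $2,107.29; pay $2,038.25 → $69.04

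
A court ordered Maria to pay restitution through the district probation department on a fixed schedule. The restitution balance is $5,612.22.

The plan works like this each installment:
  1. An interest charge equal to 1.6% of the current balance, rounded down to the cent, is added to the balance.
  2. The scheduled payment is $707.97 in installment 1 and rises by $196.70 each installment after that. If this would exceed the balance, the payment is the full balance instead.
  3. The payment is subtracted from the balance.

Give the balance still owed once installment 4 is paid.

Installment 1: $5,612.22 +$89.79 interest = $5,702.01; pay $707.97 → $4,994.04
Installment 2: $4,994.04 +$79.90 interest = $5,073.94; pay $904.67 → $4,169.27
Installment 3: $4,169.27 +$66.70 interest = $4,235.97; pay $1,101.37 → $3,134.60
Installment 4: $3,134.60 +$50.15 interest = $3,184.75; pay $1,298.07 → $1,886.68

$1,886.68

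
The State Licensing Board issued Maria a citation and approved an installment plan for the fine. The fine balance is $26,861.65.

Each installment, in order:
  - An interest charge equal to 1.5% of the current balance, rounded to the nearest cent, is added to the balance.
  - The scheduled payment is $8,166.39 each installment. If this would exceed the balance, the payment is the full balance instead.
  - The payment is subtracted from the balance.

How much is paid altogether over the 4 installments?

$27,767.61

Installment 1: $26,861.65 +$402.92 interest = $27,264.57; pay $8,166.39 → $19,098.18
Installment 2: $19,098.18 +$286.47 interest = $19,384.65; pay $8,166.39 → $11,218.26
Installment 3: $11,218.26 +$168.27 interest = $11,386.53; pay $8,166.39 → $3,220.14
Installment 4: $3,220.14 +$48.30 interest = $3,268.44; pay $3,268.44 → $0.00
Total paid: $27,767.61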